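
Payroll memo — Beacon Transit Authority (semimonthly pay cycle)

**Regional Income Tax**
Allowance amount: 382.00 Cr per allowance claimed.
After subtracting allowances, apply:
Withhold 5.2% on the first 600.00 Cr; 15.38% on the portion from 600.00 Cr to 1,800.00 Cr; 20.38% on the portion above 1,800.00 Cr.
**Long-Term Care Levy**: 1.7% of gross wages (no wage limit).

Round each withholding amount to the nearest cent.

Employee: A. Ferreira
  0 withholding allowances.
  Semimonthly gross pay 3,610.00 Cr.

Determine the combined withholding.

Regional Income Tax: taxable = 3,610.00 Cr
  215.76 Cr + 20.38% × (3,610.00 Cr − 1,800.00 Cr) = 215.76 Cr + 20.38% × 1,810.00 Cr = 584.64 Cr
Long-Term Care Levy: 1.7% × 3,610.00 Cr = 61.37 Cr
Total: 584.64 Cr + 61.37 Cr = 646.01 Cr

646.01 Cr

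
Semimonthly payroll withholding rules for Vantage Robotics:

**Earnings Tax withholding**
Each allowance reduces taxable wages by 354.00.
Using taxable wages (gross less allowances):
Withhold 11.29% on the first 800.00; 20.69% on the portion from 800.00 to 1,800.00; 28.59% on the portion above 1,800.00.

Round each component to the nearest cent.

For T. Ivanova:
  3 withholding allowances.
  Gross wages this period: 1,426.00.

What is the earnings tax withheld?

Earnings Tax: taxable = 1,426.00 − 3×354.00 = 364.00
  11.29% × 364.00 = 41.10

41.10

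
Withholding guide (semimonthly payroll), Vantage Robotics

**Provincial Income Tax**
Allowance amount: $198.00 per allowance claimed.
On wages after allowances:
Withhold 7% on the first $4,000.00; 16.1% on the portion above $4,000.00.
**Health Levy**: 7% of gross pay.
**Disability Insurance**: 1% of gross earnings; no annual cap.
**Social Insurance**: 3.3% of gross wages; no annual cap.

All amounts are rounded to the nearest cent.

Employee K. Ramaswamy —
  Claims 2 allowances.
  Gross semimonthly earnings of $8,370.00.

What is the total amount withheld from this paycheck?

$1,865.62

Provincial Income Tax: taxable = $8,370.00 − 2×$198.00 = $7,974.00
  $280.00 + 16.1% × ($7,974.00 − $4,000.00) = $280.00 + 16.1% × $3,974.00 = $919.81
Health Levy: 7% × $8,370.00 = $585.90
Disability Insurance: 1% × $8,370.00 = $83.70
Social Insurance: 3.3% × $8,370.00 = $276.21
Total: $919.81 + $585.90 + $83.70 + $276.21 = $1,865.62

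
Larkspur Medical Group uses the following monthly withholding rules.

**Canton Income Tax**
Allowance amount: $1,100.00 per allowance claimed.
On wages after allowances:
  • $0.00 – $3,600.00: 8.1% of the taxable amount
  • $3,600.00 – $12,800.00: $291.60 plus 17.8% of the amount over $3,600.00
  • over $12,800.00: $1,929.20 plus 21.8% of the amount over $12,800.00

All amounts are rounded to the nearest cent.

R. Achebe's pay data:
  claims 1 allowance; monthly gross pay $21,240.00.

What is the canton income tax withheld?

Canton Income Tax: taxable = $21,240.00 − 1×$1,100.00 = $20,140.00
  $1,929.20 + 21.8% × ($20,140.00 − $12,800.00) = $1,929.20 + 21.8% × $7,340.00 = $3,529.32

$3,529.32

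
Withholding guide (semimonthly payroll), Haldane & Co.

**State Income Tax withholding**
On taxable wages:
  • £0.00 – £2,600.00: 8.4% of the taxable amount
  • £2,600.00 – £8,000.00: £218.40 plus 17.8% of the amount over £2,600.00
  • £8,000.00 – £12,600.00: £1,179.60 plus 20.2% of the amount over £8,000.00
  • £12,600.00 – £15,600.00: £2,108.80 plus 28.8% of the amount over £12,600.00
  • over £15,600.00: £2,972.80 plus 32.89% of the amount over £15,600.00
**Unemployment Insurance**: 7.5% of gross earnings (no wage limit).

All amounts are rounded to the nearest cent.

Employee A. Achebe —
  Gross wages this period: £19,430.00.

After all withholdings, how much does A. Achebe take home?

£13,740.26

State Income Tax: taxable = £19,430.00
  £2,972.80 + 32.89% × (£19,430.00 − £15,600.00) = £2,972.80 + 32.89% × £3,830.00 = £4,232.49
Unemployment Insurance: 7.5% × £19,430.00 = £1,457.25
Total withheld: £4,232.49 + £1,457.25 = £5,689.74
Net pay: £19,430.00 − £5,689.74 = £13,740.26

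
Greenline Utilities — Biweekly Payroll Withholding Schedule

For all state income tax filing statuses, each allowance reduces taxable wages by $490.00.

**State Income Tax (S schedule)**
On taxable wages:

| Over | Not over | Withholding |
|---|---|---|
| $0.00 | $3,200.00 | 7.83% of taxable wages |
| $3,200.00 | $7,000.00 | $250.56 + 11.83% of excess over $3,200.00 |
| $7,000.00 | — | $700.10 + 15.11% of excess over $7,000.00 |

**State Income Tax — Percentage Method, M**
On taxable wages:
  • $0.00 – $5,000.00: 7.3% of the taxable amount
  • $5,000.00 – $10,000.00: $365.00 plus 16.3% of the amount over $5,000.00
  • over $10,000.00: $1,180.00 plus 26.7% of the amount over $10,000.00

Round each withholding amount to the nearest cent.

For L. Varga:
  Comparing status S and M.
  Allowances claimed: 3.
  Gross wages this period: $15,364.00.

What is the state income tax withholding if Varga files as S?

State Income Tax (S): taxable = $15,364.00 − 3×$490.00 = $13,894.00
  $700.10 + 15.11% × ($13,894.00 − $7,000.00) = $700.10 + 15.11% × $6,894.00 = $1,741.78

$1,741.78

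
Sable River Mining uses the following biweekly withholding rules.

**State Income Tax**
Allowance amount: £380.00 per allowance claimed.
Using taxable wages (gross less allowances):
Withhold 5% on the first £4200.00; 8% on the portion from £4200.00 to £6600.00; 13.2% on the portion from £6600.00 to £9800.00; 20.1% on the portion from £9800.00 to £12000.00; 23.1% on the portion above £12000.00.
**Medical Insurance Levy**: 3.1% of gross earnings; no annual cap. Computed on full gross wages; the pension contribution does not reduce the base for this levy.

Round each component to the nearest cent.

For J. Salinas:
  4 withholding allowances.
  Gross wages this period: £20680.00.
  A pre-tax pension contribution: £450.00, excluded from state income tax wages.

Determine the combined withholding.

State Income Tax: taxable = £20680.00 − £450.00 − 4×£380.00 = £18710.00
  £1266.60 + 23.1% × (£18710.00 − £12000.00) = £1266.60 + 23.1% × £6710.00 = £2816.61
Medical Insurance Levy: 3.1% × £20680.00 = £641.08
Total: £2816.61 + £641.08 = £3457.69

£3457.69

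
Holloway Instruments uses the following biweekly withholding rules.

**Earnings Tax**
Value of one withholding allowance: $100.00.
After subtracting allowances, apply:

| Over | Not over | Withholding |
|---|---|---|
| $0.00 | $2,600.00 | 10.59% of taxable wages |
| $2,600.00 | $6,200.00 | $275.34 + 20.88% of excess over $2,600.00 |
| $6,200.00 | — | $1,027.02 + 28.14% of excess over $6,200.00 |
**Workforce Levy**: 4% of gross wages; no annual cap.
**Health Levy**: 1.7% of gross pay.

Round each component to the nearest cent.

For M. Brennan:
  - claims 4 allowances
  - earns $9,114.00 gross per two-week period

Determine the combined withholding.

Earnings Tax: taxable = $9,114.00 − 4×$100.00 = $8,714.00
  $1,027.02 + 28.14% × ($8,714.00 − $6,200.00) = $1,027.02 + 28.14% × $2,514.00 = $1,734.46
Workforce Levy: 4% × $9,114.00 = $364.56
Health Levy: 1.7% × $9,114.00 = $154.94
Total: $1,734.46 + $364.56 + $154.94 = $2,253.96

$2,253.96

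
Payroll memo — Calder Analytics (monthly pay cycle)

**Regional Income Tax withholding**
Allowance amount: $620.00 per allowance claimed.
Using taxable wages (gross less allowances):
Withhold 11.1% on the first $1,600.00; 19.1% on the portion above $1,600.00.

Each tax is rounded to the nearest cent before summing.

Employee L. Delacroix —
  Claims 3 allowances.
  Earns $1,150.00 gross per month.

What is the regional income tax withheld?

$0.00

Regional Income Tax: taxable = $1,150.00 − 3×$620.00 = $-710.00
  Taxable ≤ 0 → $0.00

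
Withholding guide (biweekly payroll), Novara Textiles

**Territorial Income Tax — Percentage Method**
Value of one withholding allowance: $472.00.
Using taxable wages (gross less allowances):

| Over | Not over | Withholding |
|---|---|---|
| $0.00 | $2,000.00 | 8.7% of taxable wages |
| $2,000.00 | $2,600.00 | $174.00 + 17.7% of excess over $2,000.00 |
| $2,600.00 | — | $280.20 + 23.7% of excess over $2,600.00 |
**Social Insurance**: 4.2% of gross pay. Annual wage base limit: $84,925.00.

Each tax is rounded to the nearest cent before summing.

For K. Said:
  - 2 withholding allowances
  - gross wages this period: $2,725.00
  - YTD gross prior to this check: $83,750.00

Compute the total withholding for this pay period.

Territorial Income Tax: taxable = $2,725.00 − 2×$472.00 = $1,781.00
  8.7% × $1,781.00 = $154.95
Social Insurance: cap $84,925.00 − YTD $83,750.00 = $1,175.00 subject; 4.2% × $1,175.00 = $49.35
Total: $154.95 + $49.35 = $204.30

$204.30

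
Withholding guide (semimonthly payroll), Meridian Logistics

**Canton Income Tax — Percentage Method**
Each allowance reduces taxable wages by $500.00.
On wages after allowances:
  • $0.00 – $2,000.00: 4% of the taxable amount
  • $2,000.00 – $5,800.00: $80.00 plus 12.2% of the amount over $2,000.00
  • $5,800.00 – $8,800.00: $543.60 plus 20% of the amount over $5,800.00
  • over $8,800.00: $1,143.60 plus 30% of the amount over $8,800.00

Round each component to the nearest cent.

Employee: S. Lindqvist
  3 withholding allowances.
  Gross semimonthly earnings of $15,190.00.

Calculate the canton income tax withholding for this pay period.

$2,610.60

Canton Income Tax: taxable = $15,190.00 − 3×$500.00 = $13,690.00
  $1,143.60 + 30% × ($13,690.00 − $8,800.00) = $1,143.60 + 30% × $4,890.00 = $2,610.60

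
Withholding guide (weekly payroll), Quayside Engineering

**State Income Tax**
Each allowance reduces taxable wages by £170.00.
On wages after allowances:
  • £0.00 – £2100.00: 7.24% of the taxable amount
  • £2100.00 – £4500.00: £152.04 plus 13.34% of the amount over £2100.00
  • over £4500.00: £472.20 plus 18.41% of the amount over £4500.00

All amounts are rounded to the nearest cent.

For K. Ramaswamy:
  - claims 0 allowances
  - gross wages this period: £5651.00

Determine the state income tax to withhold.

£684.10

State Income Tax: taxable = £5651.00
  £472.20 + 18.41% × (£5651.00 − £4500.00) = £472.20 + 18.41% × £1151.00 = £684.10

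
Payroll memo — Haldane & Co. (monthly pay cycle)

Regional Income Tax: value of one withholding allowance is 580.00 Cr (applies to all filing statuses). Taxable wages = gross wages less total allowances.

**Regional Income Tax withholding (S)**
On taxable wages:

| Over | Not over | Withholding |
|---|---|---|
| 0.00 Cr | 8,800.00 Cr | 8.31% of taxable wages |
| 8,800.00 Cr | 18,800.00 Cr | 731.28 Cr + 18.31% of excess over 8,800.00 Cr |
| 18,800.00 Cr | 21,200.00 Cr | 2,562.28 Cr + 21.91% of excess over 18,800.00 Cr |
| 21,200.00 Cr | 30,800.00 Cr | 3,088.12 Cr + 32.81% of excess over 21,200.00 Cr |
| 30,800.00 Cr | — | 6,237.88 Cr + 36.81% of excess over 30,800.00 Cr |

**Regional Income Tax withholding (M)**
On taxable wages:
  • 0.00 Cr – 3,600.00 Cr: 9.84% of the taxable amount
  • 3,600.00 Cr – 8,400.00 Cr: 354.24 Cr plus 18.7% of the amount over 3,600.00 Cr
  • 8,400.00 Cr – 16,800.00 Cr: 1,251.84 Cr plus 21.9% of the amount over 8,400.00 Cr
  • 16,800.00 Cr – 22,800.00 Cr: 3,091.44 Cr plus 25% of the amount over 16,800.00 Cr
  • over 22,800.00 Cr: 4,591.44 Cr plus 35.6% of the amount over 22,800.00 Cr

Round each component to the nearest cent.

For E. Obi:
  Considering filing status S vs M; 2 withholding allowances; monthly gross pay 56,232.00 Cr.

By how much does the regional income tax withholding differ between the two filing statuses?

Regional Income Tax (S): taxable = 56,232.00 Cr − 2×580.00 Cr = 55,072.00 Cr
  6,237.88 Cr + 36.81% × (55,072.00 Cr − 30,800.00 Cr) = 6,237.88 Cr + 36.81% × 24,272.00 Cr = 15,172.40 Cr
Regional Income Tax (M): taxable = 56,232.00 Cr − 2×580.00 Cr = 55,072.00 Cr
  4,591.44 Cr + 35.6% × (55,072.00 Cr − 22,800.00 Cr) = 4,591.44 Cr + 35.6% × 32,272.00 Cr = 16,080.27 Cr
Difference: |15,172.40 Cr − 16,080.27 Cr| = 907.87 Cr (higher under M)

907.87 Cr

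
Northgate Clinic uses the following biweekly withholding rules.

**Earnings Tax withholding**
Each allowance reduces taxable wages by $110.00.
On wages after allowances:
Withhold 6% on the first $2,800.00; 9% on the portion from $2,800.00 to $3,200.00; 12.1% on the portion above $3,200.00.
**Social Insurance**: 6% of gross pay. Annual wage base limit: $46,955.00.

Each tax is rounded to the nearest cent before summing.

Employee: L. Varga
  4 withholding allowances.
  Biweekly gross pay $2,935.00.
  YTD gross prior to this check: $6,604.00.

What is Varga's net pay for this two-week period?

Earnings Tax: taxable = $2,935.00 − 4×$110.00 = $2,495.00
  6% × $2,495.00 = $149.70
Social Insurance: 6% × $2,935.00 = $176.10
Total withheld: $149.70 + $176.10 = $325.80
Net pay: $2,935.00 − $325.80 = $2,609.20

$2,609.20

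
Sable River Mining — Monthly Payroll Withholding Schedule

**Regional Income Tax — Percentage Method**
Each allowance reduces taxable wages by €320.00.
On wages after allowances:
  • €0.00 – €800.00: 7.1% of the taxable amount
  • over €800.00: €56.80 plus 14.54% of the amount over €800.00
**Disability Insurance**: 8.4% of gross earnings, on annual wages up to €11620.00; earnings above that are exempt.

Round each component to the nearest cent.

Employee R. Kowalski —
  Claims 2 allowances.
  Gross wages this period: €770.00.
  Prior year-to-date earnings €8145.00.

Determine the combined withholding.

€73.91

Regional Income Tax: taxable = €770.00 − 2×€320.00 = €130.00
  7.1% × €130.00 = €9.23
Disability Insurance: 8.4% × €770.00 = €64.68
Total: €9.23 + €64.68 = €73.91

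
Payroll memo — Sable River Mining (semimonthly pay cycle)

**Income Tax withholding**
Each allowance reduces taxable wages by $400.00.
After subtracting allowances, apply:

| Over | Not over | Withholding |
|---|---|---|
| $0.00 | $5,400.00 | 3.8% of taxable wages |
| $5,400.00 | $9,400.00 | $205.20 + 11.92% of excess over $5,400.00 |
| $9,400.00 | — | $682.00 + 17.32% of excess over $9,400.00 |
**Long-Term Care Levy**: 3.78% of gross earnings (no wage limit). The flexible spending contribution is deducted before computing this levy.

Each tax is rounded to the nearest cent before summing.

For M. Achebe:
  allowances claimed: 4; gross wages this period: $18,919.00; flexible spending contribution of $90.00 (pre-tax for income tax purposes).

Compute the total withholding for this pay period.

Income Tax: taxable = $18,919.00 − $90.00 − 4×$400.00 = $17,229.00
  $682.00 + 17.32% × ($17,229.00 − $9,400.00) = $682.00 + 17.32% × $7,829.00 = $2,037.98
Long-Term Care Levy: 3.78% × $18,829.00 = $711.74
Total: $2,037.98 + $711.74 = $2,749.72

$2,749.72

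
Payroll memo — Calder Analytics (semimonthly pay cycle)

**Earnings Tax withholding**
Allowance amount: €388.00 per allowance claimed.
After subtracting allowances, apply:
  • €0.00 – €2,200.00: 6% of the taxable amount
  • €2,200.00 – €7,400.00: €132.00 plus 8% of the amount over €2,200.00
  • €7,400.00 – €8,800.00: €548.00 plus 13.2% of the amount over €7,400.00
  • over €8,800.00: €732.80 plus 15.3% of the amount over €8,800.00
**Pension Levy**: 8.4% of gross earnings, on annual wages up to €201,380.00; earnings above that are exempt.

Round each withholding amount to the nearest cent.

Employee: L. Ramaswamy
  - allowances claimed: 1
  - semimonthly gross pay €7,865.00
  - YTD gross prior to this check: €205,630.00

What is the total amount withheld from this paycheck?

Earnings Tax: taxable = €7,865.00 − 1×€388.00 = €7,477.00
  €548.00 + 13.2% × (€7,477.00 − €7,400.00) = €548.00 + 13.2% × €77.00 = €558.16
Pension Levy: YTD €205,630.00 ≥ cap €201,380.00 → €0.00
Total: €558.16 + €0.00 = €558.16

€558.16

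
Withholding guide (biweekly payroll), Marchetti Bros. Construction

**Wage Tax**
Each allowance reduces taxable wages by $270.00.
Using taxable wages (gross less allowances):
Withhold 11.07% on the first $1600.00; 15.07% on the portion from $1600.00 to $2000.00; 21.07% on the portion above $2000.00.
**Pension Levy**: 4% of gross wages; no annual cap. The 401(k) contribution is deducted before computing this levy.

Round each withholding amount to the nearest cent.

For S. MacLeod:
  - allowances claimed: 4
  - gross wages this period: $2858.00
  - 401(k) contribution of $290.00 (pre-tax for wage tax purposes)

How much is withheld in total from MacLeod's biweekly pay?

Wage Tax: taxable = $2858.00 − $290.00 − 4×$270.00 = $1488.00
  11.07% × $1488.00 = $164.72
Pension Levy: 4% × $2568.00 = $102.72
Total: $164.72 + $102.72 = $267.44

$267.44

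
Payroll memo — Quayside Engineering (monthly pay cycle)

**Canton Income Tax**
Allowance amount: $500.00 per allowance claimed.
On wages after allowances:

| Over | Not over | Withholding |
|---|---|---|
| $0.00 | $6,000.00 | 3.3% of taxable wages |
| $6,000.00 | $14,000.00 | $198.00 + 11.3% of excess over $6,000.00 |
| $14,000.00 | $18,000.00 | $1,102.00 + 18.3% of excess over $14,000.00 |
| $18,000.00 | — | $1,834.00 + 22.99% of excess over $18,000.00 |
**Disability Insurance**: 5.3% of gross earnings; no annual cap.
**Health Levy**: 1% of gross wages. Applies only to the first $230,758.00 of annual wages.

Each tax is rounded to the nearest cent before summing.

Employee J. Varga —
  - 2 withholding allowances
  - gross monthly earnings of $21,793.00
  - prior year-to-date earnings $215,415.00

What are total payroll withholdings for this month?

Canton Income Tax: taxable = $21,793.00 − 2×$500.00 = $20,793.00
  $1,834.00 + 22.99% × ($20,793.00 − $18,000.00) = $1,834.00 + 22.99% × $2,793.00 = $2,476.11
Disability Insurance: 5.3% × $21,793.00 = $1,155.03
Health Levy: cap $230,758.00 − YTD $215,415.00 = $15,343.00 subject; 1% × $15,343.00 = $153.43
Total: $2,476.11 + $1,155.03 + $153.43 = $3,784.57

$3,784.57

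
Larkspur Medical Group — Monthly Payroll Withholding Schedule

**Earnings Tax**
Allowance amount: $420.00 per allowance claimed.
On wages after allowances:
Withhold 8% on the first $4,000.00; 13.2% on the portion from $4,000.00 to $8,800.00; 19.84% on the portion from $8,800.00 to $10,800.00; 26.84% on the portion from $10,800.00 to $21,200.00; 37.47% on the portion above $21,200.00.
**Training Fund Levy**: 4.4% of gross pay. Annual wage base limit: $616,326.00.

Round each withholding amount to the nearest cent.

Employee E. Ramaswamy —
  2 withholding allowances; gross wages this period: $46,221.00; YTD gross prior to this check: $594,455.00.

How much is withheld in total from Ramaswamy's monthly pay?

$14,164.70

Earnings Tax: taxable = $46,221.00 − 2×$420.00 = $45,381.00
  $4,141.76 + 37.47% × ($45,381.00 − $21,200.00) = $4,141.76 + 37.47% × $24,181.00 = $13,202.38
Training Fund Levy: cap $616,326.00 − YTD $594,455.00 = $21,871.00 subject; 4.4% × $21,871.00 = $962.32
Total: $13,202.38 + $962.32 = $14,164.70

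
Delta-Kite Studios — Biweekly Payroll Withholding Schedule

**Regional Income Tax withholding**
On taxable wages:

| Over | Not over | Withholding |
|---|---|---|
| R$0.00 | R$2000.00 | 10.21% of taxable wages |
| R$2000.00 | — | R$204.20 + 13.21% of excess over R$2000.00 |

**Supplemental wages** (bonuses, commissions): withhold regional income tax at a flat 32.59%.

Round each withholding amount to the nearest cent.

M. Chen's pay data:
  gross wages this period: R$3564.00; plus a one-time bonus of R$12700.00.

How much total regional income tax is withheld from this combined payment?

Regional Income Tax: taxable = R$3564.00
  R$204.20 + 13.21% × (R$3564.00 − R$2000.00) = R$204.20 + 13.21% × R$1564.00 = R$410.80
Supplemental (32.59% flat on bonus): 32.59% × R$12700.00 = R$4138.93
Total regional income tax: R$410.80 + R$4138.93 = R$4549.73

R$4549.73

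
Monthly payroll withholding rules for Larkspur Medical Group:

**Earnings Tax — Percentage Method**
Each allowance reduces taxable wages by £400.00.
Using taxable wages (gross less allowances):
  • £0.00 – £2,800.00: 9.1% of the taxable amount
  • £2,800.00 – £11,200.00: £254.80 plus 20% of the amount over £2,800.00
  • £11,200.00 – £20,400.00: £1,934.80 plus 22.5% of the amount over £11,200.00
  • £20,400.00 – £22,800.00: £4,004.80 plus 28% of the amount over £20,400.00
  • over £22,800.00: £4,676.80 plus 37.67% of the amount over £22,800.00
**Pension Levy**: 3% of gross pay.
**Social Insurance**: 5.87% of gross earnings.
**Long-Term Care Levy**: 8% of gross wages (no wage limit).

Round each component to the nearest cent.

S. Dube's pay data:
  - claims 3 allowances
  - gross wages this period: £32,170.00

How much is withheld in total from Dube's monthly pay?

£13,181.52

Earnings Tax: taxable = £32,170.00 − 3×£400.00 = £30,970.00
  £4,676.80 + 37.67% × (£30,970.00 − £22,800.00) = £4,676.80 + 37.67% × £8,170.00 = £7,754.44
Pension Levy: 3% × £32,170.00 = £965.10
Social Insurance: 5.87% × £32,170.00 = £1,888.38
Long-Term Care Levy: 8% × £32,170.00 = £2,573.60
Total: £7,754.44 + £965.10 + £1,888.38 + £2,573.60 = £13,181.52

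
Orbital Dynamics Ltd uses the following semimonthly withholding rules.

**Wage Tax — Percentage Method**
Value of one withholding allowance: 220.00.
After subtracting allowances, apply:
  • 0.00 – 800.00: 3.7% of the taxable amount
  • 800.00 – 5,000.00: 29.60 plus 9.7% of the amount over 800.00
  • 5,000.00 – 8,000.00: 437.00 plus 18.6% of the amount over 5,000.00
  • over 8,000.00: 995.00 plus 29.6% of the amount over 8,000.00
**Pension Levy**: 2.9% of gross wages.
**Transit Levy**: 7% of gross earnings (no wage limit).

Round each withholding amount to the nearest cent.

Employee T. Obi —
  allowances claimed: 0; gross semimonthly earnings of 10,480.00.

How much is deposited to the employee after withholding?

7,713.40

Wage Tax: taxable = 10,480.00
  995.00 + 29.6% × (10,480.00 − 8,000.00) = 995.00 + 29.6% × 2,480.00 = 1,729.08
Pension Levy: 2.9% × 10,480.00 = 303.92
Transit Levy: 7% × 10,480.00 = 733.60
Total withheld: 1,729.08 + 303.92 + 733.60 = 2,766.60
Net pay: 10,480.00 − 2,766.60 = 7,713.40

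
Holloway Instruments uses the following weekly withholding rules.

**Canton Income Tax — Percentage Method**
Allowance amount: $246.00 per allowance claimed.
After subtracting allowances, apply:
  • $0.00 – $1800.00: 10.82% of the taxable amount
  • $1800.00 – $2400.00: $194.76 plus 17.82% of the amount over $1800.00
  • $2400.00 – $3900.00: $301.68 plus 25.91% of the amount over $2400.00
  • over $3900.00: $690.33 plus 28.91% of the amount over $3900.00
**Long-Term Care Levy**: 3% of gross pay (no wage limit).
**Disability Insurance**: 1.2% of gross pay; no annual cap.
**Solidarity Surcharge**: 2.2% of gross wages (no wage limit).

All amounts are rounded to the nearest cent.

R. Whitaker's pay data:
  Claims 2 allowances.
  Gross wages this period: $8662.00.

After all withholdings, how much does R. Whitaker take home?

Canton Income Tax: taxable = $8662.00 − 2×$246.00 = $8170.00
  $690.33 + 28.91% × ($8170.00 − $3900.00) = $690.33 + 28.91% × $4270.00 = $1924.79
Long-Term Care Levy: 3% × $8662.00 = $259.86
Disability Insurance: 1.2% × $8662.00 = $103.94
Solidarity Surcharge: 2.2% × $8662.00 = $190.56
Total withheld: $1924.79 + $259.86 + $103.94 + $190.56 = $2479.15
Net pay: $8662.00 − $2479.15 = $6182.85

$6182.85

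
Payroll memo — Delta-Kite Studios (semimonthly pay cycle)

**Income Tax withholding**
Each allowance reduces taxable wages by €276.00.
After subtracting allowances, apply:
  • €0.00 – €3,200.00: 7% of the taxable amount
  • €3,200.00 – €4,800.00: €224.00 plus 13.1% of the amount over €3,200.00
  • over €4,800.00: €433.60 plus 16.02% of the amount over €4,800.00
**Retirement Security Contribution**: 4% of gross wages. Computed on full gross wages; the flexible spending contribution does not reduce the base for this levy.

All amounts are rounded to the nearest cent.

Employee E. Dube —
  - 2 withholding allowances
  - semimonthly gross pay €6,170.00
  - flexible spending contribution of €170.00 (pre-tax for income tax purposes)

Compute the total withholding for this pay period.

€784.21

Income Tax: taxable = €6,170.00 − €170.00 − 2×€276.00 = €5,448.00
  €433.60 + 16.02% × (€5,448.00 − €4,800.00) = €433.60 + 16.02% × €648.00 = €537.41
Retirement Security Contribution: 4% × €6,170.00 = €246.80
Total: €537.41 + €246.80 = €784.21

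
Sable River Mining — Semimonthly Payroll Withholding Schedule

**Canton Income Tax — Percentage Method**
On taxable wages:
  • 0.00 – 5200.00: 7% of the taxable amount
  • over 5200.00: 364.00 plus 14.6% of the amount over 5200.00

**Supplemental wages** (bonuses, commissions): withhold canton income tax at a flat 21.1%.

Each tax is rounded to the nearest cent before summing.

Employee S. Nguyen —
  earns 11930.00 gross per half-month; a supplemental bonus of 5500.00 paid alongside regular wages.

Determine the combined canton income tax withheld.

2507.08

Canton Income Tax: taxable = 11930.00
  364.00 + 14.6% × (11930.00 − 5200.00) = 364.00 + 14.6% × 6730.00 = 1346.58
Supplemental (21.1% flat on bonus): 21.1% × 5500.00 = 1160.50
Total canton income tax: 1346.58 + 1160.50 = 2507.08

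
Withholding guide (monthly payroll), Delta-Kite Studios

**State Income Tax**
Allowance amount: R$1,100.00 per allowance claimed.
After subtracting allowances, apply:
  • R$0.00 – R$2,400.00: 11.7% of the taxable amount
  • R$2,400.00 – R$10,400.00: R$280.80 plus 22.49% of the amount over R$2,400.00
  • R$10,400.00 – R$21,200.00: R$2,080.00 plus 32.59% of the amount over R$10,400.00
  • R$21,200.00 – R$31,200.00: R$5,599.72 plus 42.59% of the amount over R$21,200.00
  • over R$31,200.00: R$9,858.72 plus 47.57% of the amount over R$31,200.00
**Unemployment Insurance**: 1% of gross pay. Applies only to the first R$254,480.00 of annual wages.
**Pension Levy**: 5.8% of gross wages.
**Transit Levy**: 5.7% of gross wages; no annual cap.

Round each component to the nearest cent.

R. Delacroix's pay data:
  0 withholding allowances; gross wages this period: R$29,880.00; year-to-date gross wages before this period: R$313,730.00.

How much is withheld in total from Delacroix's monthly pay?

R$12,732.73

State Income Tax: taxable = R$29,880.00
  R$5,599.72 + 42.59% × (R$29,880.00 − R$21,200.00) = R$5,599.72 + 42.59% × R$8,680.00 = R$9,296.53
Unemployment Insurance: YTD R$313,730.00 ≥ cap R$254,480.00 → R$0.00
Pension Levy: 5.8% × R$29,880.00 = R$1,733.04
Transit Levy: 5.7% × R$29,880.00 = R$1,703.16
Total: R$9,296.53 + R$0.00 + R$1,733.04 + R$1,703.16 = R$12,732.73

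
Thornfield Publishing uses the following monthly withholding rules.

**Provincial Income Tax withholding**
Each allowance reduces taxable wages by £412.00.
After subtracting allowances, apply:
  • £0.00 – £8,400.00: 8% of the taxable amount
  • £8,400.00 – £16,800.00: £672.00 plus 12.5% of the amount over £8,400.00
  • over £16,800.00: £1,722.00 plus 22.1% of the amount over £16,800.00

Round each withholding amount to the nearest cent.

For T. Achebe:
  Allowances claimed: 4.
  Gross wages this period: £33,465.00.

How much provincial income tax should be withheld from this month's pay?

Provincial Income Tax: taxable = £33,465.00 − 4×£412.00 = £31,817.00
  £1,722.00 + 22.1% × (£31,817.00 − £16,800.00) = £1,722.00 + 22.1% × £15,017.00 = £5,040.76

£5,040.76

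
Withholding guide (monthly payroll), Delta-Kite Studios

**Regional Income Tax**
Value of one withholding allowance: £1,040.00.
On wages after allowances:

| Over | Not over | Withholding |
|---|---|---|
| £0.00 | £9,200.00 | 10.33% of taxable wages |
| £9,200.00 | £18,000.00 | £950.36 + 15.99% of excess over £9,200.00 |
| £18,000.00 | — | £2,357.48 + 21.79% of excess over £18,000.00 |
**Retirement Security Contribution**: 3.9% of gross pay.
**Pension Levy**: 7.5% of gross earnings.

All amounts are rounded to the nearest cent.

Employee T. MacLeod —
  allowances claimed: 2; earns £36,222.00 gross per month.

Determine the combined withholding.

£10,004.13

Regional Income Tax: taxable = £36,222.00 − 2×£1,040.00 = £34,142.00
  £2,357.48 + 21.79% × (£34,142.00 − £18,000.00) = £2,357.48 + 21.79% × £16,142.00 = £5,874.82
Retirement Security Contribution: 3.9% × £36,222.00 = £1,412.66
Pension Levy: 7.5% × £36,222.00 = £2,716.65
Total: £5,874.82 + £1,412.66 + £2,716.65 = £10,004.13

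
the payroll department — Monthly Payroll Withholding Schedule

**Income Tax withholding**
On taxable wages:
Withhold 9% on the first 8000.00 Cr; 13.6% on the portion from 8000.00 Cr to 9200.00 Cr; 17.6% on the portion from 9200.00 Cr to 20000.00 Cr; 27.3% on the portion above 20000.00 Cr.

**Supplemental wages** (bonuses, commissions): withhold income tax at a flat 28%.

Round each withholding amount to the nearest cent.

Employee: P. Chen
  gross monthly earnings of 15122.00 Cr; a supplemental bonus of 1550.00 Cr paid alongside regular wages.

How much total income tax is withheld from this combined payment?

Income Tax: taxable = 15122.00 Cr
  883.20 Cr + 17.6% × (15122.00 Cr − 9200.00 Cr) = 883.20 Cr + 17.6% × 5922.00 Cr = 1925.47 Cr
Supplemental (28% flat on bonus): 28% × 1550.00 Cr = 434.00 Cr
Total income tax: 1925.47 Cr + 434.00 Cr = 2359.47 Cr

2359.47 Cr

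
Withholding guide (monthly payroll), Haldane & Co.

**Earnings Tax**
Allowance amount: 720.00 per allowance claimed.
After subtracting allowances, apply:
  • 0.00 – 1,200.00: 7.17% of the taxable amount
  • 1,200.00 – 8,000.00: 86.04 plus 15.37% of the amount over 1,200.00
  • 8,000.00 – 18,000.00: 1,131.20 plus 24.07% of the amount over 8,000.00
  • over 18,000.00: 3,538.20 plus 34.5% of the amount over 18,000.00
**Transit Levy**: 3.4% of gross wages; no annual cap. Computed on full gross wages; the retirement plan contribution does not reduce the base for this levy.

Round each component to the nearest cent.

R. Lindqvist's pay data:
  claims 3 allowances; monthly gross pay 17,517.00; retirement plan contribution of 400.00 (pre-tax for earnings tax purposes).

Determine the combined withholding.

Earnings Tax: taxable = 17,517.00 − 400.00 − 3×720.00 = 14,957.00
  1,131.20 + 24.07% × (14,957.00 − 8,000.00) = 1,131.20 + 24.07% × 6,957.00 = 2,805.75
Transit Levy: 3.4% × 17,517.00 = 595.58
Total: 2,805.75 + 595.58 = 3,401.33

3,401.33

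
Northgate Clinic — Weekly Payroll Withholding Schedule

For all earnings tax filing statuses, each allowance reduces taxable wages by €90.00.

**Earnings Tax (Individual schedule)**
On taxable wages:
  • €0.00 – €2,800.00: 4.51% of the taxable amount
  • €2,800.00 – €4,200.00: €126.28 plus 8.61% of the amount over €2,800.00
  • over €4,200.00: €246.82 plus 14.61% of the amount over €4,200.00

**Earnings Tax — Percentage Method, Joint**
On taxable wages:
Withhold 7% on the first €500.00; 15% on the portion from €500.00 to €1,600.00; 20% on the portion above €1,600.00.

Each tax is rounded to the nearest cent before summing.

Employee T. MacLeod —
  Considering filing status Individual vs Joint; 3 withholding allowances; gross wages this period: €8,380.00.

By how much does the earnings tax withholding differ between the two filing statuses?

€683.93

Earnings Tax (Individual): taxable = €8,380.00 − 3×€90.00 = €8,110.00
  €246.82 + 14.61% × (€8,110.00 − €4,200.00) = €246.82 + 14.61% × €3,910.00 = €818.07
Earnings Tax (Joint): taxable = €8,380.00 − 3×€90.00 = €8,110.00
  €200.00 + 20% × (€8,110.00 − €1,600.00) = €200.00 + 20% × €6,510.00 = €1,502.00
Difference: |€818.07 − €1,502.00| = €683.93 (higher under Joint)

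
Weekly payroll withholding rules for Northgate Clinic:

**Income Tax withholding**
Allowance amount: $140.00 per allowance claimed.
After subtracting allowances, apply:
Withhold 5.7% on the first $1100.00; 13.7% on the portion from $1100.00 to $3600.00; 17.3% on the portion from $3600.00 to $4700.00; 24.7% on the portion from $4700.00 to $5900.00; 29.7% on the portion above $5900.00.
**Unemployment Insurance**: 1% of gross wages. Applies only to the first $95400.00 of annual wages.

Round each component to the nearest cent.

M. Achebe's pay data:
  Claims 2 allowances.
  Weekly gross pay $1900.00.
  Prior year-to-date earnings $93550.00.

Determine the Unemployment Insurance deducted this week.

Unemployment Insurance: cap $95400.00 − YTD $93550.00 = $1850.00 subject; 1% × $1850.00 = $18.50

$18.50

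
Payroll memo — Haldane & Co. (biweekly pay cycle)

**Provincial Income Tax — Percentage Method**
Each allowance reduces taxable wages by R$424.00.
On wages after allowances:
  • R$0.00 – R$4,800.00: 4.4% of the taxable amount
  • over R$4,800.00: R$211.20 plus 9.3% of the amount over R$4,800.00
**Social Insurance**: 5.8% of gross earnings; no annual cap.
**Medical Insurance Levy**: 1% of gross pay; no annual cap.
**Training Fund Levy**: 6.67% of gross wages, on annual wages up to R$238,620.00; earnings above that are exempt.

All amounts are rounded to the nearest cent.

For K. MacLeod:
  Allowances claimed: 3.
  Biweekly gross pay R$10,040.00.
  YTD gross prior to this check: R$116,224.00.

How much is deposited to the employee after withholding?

Provincial Income Tax: taxable = R$10,040.00 − 3×R$424.00 = R$8,768.00
  R$211.20 + 9.3% × (R$8,768.00 − R$4,800.00) = R$211.20 + 9.3% × R$3,968.00 = R$580.22
Social Insurance: 5.8% × R$10,040.00 = R$582.32
Medical Insurance Levy: 1% × R$10,040.00 = R$100.40
Training Fund Levy: 6.67% × R$10,040.00 = R$669.67
Total withheld: R$580.22 + R$582.32 + R$100.40 + R$669.67 = R$1,932.61
Net pay: R$10,040.00 − R$1,932.61 = R$8,107.39

R$8,107.39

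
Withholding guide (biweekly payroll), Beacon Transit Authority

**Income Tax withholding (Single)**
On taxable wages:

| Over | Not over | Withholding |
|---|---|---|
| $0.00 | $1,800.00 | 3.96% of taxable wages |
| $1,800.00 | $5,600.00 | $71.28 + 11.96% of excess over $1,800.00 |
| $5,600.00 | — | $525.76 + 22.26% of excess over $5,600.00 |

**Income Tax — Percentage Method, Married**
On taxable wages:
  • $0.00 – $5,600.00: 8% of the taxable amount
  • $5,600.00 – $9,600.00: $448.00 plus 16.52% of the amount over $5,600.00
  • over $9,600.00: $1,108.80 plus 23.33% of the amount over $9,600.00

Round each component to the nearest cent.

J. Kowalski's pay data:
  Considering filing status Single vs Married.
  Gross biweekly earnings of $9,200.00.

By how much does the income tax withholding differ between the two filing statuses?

$284.40

Income Tax (Single): taxable = $9,200.00
  $525.76 + 22.26% × ($9,200.00 − $5,600.00) = $525.76 + 22.26% × $3,600.00 = $1,327.12
Income Tax (Married): taxable = $9,200.00
  $448.00 + 16.52% × ($9,200.00 − $5,600.00) = $448.00 + 16.52% × $3,600.00 = $1,042.72
Difference: |$1,327.12 − $1,042.72| = $284.40 (higher under Single)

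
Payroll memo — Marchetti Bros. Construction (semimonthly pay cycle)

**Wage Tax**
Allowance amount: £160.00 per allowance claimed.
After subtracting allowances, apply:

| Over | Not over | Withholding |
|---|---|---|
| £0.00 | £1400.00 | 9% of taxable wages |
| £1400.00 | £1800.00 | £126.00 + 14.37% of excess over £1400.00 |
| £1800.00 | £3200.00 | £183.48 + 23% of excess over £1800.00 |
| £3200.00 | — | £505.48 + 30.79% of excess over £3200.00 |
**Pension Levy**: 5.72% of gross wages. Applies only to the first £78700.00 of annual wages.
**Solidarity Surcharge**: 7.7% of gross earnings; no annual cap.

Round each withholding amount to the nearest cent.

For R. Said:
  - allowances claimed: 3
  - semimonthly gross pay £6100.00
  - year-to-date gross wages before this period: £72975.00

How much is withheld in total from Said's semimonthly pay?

Wage Tax: taxable = £6100.00 − 3×£160.00 = £5620.00
  £505.48 + 30.79% × (£5620.00 − £3200.00) = £505.48 + 30.79% × £2420.00 = £1250.60
Pension Levy: cap £78700.00 − YTD £72975.00 = £5725.00 subject; 5.72% × £5725.00 = £327.47
Solidarity Surcharge: 7.7% × £6100.00 = £469.70
Total: £1250.60 + £327.47 + £469.70 = £2047.77

£2047.77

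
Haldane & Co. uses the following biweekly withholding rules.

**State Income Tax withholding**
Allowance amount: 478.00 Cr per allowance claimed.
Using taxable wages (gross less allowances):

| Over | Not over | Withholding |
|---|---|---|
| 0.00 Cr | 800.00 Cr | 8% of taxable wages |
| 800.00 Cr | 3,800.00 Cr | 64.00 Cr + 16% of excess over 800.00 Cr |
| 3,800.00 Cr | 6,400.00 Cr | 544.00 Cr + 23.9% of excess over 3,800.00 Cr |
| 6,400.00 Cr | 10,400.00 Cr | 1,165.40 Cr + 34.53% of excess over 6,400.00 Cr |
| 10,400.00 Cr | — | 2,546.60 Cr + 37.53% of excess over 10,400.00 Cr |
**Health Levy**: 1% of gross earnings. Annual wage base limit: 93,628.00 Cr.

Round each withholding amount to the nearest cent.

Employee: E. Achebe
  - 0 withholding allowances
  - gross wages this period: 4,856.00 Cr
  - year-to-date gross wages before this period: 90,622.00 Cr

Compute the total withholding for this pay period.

826.44 Cr

State Income Tax: taxable = 4,856.00 Cr
  544.00 Cr + 23.9% × (4,856.00 Cr − 3,800.00 Cr) = 544.00 Cr + 23.9% × 1,056.00 Cr = 796.38 Cr
Health Levy: cap 93,628.00 Cr − YTD 90,622.00 Cr = 3,006.00 Cr subject; 1% × 3,006.00 Cr = 30.06 Cr
Total: 796.38 Cr + 30.06 Cr = 826.44 Cr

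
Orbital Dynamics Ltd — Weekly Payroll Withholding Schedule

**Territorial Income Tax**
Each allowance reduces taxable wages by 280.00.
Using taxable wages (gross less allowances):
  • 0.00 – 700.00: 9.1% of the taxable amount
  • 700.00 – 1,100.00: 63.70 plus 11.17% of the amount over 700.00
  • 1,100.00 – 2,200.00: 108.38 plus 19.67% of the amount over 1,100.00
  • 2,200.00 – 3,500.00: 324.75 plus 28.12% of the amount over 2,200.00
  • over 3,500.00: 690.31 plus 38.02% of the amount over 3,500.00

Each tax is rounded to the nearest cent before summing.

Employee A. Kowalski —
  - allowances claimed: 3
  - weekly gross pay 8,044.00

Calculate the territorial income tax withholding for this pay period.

2,098.57

Territorial Income Tax: taxable = 8,044.00 − 3×280.00 = 7,204.00
  690.31 + 38.02% × (7,204.00 − 3,500.00) = 690.31 + 38.02% × 3,704.00 = 2,098.57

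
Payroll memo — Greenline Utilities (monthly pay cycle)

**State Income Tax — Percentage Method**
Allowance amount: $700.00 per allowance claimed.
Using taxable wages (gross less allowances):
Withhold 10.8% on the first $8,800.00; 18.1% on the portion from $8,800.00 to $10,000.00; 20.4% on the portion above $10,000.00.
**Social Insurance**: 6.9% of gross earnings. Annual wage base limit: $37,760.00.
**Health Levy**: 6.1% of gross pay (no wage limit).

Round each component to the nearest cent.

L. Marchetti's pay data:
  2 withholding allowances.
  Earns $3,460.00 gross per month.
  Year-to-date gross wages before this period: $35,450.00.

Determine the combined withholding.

State Income Tax: taxable = $3,460.00 − 2×$700.00 = $2,060.00
  10.8% × $2,060.00 = $222.48
Social Insurance: cap $37,760.00 − YTD $35,450.00 = $2,310.00 subject; 6.9% × $2,310.00 = $159.39
Health Levy: 6.1% × $3,460.00 = $211.06
Total: $222.48 + $159.39 + $211.06 = $592.93

$592.93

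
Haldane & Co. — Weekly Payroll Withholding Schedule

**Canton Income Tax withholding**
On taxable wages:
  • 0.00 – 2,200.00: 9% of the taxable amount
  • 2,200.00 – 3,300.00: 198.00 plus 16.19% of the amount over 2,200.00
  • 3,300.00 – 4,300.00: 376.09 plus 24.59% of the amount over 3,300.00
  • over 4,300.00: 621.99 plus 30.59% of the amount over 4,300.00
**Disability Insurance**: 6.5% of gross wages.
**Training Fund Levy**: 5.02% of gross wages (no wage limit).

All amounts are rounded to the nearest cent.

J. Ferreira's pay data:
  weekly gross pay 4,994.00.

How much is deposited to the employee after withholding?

3,584.41

Canton Income Tax: taxable = 4,994.00
  621.99 + 30.59% × (4,994.00 − 4,300.00) = 621.99 + 30.59% × 694.00 = 834.28
Disability Insurance: 6.5% × 4,994.00 = 324.61
Training Fund Levy: 5.02% × 4,994.00 = 250.70
Total withheld: 834.28 + 324.61 + 250.70 = 1,409.59
Net pay: 4,994.00 − 1,409.59 = 3,584.41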